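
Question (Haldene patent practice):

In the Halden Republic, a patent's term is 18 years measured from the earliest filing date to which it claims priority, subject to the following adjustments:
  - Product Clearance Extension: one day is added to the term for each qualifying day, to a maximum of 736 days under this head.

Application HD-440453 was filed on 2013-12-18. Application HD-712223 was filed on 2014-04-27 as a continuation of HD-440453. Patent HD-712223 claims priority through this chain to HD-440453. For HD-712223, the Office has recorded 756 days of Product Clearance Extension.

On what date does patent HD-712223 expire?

2033-12-23

Earliest priority filing: 18 December 2013.
Base term: 18 December 2013 + 18 years → 18 December 2031.
Product Clearance Extension: 756 days claimed exceeds the 736-day cap, so +736 days → 23 December 2033.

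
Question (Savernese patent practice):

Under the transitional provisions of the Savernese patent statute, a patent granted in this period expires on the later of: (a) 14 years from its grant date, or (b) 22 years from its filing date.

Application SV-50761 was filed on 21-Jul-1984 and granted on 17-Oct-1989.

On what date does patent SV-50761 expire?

(a) grant + 14 years → 17 October 2003.
(b) filing + 22 years → 21 July 2006.
Later of the two: 21 July 2006.

July 21, 2006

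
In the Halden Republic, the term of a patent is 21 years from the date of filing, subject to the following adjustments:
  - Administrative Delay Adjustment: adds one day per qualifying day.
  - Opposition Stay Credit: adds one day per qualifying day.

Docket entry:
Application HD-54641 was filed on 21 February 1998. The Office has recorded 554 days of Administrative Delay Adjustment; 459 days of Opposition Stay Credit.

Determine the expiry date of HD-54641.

Base term: filing date + 21 years → 21 February 2019.
Administrative Delay Adjustment: +554 days → 28 August 2020.
Opposition Stay Credit: +459 days → 30 November 2021.

2021-11-30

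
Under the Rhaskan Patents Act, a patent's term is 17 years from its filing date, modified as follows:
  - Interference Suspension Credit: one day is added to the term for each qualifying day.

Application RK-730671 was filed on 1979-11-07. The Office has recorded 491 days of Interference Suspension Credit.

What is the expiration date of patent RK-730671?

1998-03-13

Base term: filing date + 17 years → 7 November 1996.
Interference Suspension Credit: +491 days → 13 March 1998.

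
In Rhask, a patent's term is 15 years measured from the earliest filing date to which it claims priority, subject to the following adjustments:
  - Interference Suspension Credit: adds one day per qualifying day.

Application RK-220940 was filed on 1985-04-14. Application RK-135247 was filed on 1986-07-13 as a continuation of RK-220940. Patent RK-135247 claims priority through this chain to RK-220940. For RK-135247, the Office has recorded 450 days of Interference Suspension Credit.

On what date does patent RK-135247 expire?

Earliest priority filing: 14 April 1985.
Base term: 14 April 1985 + 15 years → 14 April 2000.
Interference Suspension Credit: +450 days → 8 July 2001.

2001-07-08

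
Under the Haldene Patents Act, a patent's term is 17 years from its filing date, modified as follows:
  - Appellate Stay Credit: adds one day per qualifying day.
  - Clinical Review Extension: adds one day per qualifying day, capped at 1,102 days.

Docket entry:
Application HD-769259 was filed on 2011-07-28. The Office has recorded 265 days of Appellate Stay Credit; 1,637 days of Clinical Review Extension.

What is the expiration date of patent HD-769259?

April 25, 2032

Base term: filing date + 17 years → 28 July 2028.
Appellate Stay Credit: +265 days → 19 April 2029.
Clinical Review Extension: 1637 days claimed exceeds the 1102-day cap, so +1102 days → 25 April 2032.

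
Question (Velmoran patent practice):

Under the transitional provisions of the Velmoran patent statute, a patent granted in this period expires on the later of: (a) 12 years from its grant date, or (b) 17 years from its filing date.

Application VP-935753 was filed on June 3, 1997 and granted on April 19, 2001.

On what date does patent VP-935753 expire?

2014-06-03

(a) grant + 12 years → 19 April 2013.
(b) filing + 17 years → 3 June 2014.
Later of the two: 3 June 2014.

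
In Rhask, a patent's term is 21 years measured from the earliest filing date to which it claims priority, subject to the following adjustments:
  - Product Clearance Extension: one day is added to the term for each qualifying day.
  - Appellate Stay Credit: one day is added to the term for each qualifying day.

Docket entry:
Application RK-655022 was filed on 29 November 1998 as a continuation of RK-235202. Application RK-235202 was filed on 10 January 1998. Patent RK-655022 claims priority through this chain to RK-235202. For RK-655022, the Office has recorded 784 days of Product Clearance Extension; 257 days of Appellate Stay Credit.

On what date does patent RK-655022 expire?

Earliest priority filing: 10 January 1998.
Base term: 10 January 1998 + 21 years → 10 January 2019.
Product Clearance Extension: +784 days → 4 March 2021.
Appellate Stay Credit: +257 days → 16 November 2021.

2021-11-16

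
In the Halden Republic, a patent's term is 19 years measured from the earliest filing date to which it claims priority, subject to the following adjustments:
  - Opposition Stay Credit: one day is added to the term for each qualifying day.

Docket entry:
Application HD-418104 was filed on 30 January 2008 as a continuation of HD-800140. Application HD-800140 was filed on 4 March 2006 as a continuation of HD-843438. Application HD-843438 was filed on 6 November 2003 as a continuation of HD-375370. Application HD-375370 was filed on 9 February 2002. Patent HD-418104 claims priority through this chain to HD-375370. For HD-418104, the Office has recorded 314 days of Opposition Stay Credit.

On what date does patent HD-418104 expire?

December 20, 2021

Earliest priority filing: 9 February 2002.
Base term: 9 February 2002 + 19 years → 9 February 2021.
Opposition Stay Credit: +314 days → 20 December 2021.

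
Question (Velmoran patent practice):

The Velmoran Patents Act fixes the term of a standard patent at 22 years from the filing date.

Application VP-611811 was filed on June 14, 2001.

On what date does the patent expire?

June 14, 2023

Filing date + 22 years → 14 June 2023.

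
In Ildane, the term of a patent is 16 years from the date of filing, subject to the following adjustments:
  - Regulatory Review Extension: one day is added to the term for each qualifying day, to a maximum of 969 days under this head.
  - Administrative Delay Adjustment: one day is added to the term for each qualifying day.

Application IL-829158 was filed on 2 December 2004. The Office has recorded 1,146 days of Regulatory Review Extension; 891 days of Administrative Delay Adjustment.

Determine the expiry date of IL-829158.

January 5, 2026

Base term: filing date + 16 years → 2 December 2020.
Regulatory Review Extension: 1146 days claimed exceeds the 969-day cap, so +969 days → 29 July 2023.
Administrative Delay Adjustment: +891 days → 5 January 2026.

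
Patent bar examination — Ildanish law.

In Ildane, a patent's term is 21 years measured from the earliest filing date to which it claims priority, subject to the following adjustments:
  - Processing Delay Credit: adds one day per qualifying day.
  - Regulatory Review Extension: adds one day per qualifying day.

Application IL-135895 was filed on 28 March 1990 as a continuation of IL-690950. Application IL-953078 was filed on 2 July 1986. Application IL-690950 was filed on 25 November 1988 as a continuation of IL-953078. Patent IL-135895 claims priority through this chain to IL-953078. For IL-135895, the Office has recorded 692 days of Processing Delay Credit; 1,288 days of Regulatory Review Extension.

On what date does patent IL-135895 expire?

2012-12-02

Earliest priority filing: 2 July 1986.
Base term: 2 July 1986 + 21 years → 2 July 2007.
Processing Delay Credit: +692 days → 24 May 2009.
Regulatory Review Extension: +1288 days → 2 December 2012.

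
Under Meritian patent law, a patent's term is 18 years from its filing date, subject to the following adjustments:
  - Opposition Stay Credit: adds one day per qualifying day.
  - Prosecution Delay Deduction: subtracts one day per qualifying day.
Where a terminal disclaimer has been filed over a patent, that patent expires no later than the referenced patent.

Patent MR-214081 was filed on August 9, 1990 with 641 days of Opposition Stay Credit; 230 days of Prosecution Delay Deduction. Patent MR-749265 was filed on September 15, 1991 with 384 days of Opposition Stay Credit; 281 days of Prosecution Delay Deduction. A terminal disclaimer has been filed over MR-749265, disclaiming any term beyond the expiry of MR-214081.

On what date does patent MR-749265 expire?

Natural term of MR-749265:
  Base: filing + 18 years → 15 September 2009.
  Opposition Stay Credit: +384 days → 4 October 2010.
  Prosecution Delay Deduction: −281 days → 27 December 2009.
Expiry of referenced patent MR-214081:
  Base: filing + 18 years → 9 August 2008.
  Opposition Stay Credit: +641 days → 12 May 2010.
  Prosecution Delay Deduction: −230 days → 24 September 2009.
Terminal disclaimer: MR-749265 expires on the earlier of 27 December 2009 and 24 September 2009.

September 24, 2009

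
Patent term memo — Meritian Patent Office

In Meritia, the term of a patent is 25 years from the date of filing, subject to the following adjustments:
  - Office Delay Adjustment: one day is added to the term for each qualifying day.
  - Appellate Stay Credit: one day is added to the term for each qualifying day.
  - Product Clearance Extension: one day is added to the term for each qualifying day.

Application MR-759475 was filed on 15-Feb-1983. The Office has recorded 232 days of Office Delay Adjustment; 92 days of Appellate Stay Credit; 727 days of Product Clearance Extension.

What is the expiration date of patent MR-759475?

Base term: filing date + 25 years → 15 February 2008.
Office Delay Adjustment: +232 days → 4 October 2008.
Appellate Stay Credit: +92 days → 4 January 2009.
Product Clearance Extension: +727 days → 1 January 2011.

2011-01-01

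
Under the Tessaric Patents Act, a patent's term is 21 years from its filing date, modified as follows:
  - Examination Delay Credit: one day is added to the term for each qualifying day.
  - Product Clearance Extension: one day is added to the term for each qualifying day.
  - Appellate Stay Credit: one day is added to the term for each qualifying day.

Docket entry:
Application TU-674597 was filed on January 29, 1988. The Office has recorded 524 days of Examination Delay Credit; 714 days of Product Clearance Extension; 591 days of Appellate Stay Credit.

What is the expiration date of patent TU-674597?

Base term: filing date + 21 years → 29 January 2009.
Examination Delay Credit: +524 days → 7 July 2010.
Product Clearance Extension: +714 days → 20 June 2012.
Appellate Stay Credit: +591 days → 1 February 2014.

2014-02-01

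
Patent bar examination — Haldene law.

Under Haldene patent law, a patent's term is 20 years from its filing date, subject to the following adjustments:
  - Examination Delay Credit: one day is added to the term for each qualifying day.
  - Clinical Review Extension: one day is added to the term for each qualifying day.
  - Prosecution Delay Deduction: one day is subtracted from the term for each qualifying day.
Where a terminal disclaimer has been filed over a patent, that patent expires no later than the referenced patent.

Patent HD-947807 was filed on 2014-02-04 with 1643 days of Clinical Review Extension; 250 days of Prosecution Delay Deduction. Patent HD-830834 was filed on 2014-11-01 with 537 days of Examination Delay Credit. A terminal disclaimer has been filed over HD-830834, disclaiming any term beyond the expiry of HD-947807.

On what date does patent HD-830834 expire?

2036-04-21

Natural term of HD-830834:
  Base: filing + 20 years → 1 November 2034.
  Examination Delay Credit: +537 days → 21 April 2036.
Expiry of referenced patent HD-947807:
  Base: filing + 20 years → 4 February 2034.
  Clinical Review Extension: +1643 days → 5 August 2038.
  Prosecution Delay Deduction: −250 days → 28 November 2037.
Terminal disclaimer: HD-830834 expires on the earlier of 21 April 2036 and 28 November 2037.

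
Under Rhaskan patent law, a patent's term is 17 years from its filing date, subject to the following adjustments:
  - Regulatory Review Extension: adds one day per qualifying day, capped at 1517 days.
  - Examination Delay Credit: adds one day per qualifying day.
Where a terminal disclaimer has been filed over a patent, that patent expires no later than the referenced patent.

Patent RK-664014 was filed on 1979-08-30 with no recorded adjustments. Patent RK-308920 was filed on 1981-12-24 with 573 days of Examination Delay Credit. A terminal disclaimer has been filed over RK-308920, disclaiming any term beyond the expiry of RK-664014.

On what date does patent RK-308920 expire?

Natural term of RK-308920:
  Base: filing + 17 years → 24 December 1998.
  Examination Delay Credit: +573 days → 19 July 2000.
Expiry of referenced patent RK-664014:
  Base: filing + 17 years → 30 August 1996.
Terminal disclaimer: RK-308920 expires on the earlier of 19 July 2000 and 30 August 1996.

August 30, 1996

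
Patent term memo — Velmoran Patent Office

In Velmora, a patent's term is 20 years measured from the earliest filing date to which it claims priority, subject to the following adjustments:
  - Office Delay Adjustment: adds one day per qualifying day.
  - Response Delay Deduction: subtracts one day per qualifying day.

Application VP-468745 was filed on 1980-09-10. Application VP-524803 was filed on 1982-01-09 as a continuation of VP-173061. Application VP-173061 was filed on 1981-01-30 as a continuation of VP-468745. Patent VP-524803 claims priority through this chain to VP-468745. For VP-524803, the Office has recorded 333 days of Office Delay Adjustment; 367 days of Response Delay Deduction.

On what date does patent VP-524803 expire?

Earliest priority filing: 10 September 1980.
Base term: 10 September 1980 + 20 years → 10 September 2000.
Office Delay Adjustment: +333 days → 9 August 2001.
Response Delay Deduction: −367 days → 7 August 2000.

2000-08-07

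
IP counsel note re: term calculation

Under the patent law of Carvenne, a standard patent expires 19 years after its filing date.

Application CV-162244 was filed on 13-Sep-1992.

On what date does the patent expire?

2011-09-13

Filing date + 19 years → 13 September 2011.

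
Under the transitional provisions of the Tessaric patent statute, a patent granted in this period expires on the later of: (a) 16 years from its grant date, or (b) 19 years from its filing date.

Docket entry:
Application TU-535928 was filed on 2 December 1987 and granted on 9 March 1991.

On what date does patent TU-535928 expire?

2007-03-09

(a) grant + 16 years → 9 March 2007.
(b) filing + 19 years → 2 December 2006.
Later of the two: 9 March 2007.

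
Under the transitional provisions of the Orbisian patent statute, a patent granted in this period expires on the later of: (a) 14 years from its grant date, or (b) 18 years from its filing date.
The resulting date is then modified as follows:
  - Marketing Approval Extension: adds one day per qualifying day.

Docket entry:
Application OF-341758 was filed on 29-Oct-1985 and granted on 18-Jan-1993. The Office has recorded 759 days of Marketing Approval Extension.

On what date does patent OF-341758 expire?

(a) grant + 14 years → 18 January 2007.
(b) filing + 18 years → 29 October 2003.
Later of the two: 18 January 2007.
Marketing Approval Extension: +759 days → 15 February 2009.

February 15, 2009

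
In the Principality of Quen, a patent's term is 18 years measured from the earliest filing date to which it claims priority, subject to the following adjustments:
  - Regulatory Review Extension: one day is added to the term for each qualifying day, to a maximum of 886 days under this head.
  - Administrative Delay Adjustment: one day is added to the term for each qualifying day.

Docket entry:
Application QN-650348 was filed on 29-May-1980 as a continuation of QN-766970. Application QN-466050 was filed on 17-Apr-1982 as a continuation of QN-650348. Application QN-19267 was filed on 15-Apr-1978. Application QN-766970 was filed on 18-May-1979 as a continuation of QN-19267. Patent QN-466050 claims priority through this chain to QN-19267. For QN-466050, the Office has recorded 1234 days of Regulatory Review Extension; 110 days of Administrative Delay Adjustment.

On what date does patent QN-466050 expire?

1999-01-06

Earliest priority filing: 15 April 1978.
Base term: 15 April 1978 + 18 years → 15 April 1996.
Regulatory Review Extension: 1234 days claimed exceeds the 886-day cap, so +886 days → 18 September 1998.
Administrative Delay Adjustment: +110 days → 6 January 1999.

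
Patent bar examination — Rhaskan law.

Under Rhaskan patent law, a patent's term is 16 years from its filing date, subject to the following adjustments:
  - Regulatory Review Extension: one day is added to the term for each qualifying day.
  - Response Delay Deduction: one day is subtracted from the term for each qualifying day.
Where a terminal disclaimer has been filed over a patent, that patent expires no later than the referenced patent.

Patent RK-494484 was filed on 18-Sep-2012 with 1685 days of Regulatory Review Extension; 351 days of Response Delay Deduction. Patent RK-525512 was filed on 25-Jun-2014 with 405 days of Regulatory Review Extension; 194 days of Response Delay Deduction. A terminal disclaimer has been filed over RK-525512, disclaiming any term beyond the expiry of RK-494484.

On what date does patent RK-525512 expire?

2031-01-22

Natural term of RK-525512:
  Base: filing + 16 years → 25 June 2030.
  Regulatory Review Extension: +405 days → 4 August 2031.
  Response Delay Deduction: −194 days → 22 January 2031.
Expiry of referenced patent RK-494484:
  Base: filing + 16 years → 18 September 2028.
  Regulatory Review Extension: +1685 days → 30 April 2033.
  Response Delay Deduction: −351 days → 14 May 2032.
Terminal disclaimer: RK-525512 expires on the earlier of 22 January 2031 and 14 May 2032.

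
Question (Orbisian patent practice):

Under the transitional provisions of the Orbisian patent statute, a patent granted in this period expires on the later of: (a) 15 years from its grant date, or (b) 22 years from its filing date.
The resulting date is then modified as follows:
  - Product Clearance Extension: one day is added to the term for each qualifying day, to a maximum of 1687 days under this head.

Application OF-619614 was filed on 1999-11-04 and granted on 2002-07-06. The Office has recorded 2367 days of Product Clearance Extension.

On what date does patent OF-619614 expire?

June 18, 2026

(a) grant + 15 years → 6 July 2017.
(b) filing + 22 years → 4 November 2021.
Later of the two: 4 November 2021.
Product Clearance Extension: 2367 days claimed exceeds the 1687-day cap, so +1687 days → 18 June 2026.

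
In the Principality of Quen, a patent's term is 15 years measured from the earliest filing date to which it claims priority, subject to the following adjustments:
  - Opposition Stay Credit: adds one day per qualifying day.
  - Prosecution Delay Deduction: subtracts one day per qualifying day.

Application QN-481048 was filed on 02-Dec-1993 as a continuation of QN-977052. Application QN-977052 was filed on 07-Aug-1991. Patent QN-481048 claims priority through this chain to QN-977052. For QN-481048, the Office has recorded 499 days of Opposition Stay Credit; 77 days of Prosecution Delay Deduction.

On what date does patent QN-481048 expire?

October 3, 2007

Earliest priority filing: 7 August 1991.
Base term: 7 August 1991 + 15 years → 7 August 2006.
Opposition Stay Credit: +499 days → 19 December 2007.
Prosecution Delay Deduction: −77 days → 3 October 2007.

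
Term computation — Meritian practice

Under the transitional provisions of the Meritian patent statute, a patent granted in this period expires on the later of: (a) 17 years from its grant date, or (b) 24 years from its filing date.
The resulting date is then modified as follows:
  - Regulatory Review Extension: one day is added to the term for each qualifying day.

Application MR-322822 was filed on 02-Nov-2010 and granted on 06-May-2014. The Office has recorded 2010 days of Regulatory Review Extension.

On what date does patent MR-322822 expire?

(a) grant + 17 years → 6 May 2031.
(b) filing + 24 years → 2 November 2034.
Later of the two: 2 November 2034.
Regulatory Review Extension: +2010 days → 4 May 2040.

May 4, 2040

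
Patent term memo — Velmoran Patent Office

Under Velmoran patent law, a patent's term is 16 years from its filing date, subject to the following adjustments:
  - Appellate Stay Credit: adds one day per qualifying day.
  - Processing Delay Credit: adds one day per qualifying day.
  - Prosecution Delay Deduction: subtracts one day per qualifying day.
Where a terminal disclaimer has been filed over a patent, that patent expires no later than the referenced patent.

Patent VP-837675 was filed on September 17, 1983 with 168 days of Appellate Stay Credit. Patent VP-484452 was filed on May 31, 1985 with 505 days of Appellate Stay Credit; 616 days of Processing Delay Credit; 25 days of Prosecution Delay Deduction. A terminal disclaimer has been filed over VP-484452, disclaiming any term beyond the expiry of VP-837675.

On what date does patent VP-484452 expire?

March 3, 2000

Natural term of VP-484452:
  Base: filing + 16 years → 31 May 2001.
  Appellate Stay Credit: +505 days → 18 October 2002.
  Processing Delay Credit: +616 days → 25 June 2004.
  Prosecution Delay Deduction: −25 days → 31 May 2004.
Expiry of referenced patent VP-837675:
  Base: filing + 16 years → 17 September 1999.
  Appellate Stay Credit: +168 days → 3 March 2000.
Terminal disclaimer: VP-484452 expires on the earlier of 31 May 2004 and 3 March 2000.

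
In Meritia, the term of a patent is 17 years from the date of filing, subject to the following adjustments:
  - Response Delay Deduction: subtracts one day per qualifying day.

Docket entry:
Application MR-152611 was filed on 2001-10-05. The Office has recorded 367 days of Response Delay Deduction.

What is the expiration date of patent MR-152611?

October 3, 2017

Base term: filing date + 17 years → 5 October 2018.
Response Delay Deduction: −367 days → 3 October 2017.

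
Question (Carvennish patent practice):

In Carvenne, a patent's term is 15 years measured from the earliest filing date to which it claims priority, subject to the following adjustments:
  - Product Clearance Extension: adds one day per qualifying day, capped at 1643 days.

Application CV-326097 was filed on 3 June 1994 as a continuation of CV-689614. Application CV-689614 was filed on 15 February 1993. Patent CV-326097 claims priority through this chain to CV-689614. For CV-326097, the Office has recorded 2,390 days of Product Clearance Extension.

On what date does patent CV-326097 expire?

Earliest priority filing: 15 February 1993.
Base term: 15 February 1993 + 15 years → 15 February 2008.
Product Clearance Extension: 2390 days claimed exceeds the 1643-day cap, so +1643 days → 15 August 2012.

August 15, 2012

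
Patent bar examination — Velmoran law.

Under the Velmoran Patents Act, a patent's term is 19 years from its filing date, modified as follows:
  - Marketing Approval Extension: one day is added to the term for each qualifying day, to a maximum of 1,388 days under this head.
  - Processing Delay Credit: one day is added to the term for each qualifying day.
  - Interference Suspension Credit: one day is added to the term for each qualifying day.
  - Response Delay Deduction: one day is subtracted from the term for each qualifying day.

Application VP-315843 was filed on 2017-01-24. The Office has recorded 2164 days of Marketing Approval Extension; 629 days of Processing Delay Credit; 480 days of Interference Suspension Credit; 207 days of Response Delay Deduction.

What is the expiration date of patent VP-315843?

Base term: filing date + 19 years → 24 January 2036.
Marketing Approval Extension: 2164 days claimed exceeds the 1388-day cap, so +1388 days → 12 November 2039.
Processing Delay Credit: +629 days → 2 August 2041.
Interference Suspension Credit: +480 days → 25 November 2042.
Response Delay Deduction: −207 days → 2 May 2042.

May 2, 2042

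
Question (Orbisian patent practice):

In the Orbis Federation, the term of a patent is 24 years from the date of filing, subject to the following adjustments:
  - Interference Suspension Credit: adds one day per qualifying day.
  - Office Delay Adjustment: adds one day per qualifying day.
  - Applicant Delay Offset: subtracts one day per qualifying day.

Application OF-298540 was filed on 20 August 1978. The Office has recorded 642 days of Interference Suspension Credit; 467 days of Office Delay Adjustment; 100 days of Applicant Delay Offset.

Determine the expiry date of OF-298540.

Base term: filing date + 24 years → 20 August 2002.
Interference Suspension Credit: +642 days → 23 May 2004.
Office Delay Adjustment: +467 days → 2 September 2005.
Applicant Delay Offset: −100 days → 25 May 2005.

May 25, 2005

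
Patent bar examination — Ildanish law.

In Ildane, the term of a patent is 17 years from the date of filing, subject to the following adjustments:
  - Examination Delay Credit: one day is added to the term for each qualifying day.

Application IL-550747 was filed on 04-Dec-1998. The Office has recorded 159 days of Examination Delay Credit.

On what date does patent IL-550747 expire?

2016-05-11

Base term: filing date + 17 years → 4 December 2015.
Examination Delay Credit: +159 days → 11 May 2016.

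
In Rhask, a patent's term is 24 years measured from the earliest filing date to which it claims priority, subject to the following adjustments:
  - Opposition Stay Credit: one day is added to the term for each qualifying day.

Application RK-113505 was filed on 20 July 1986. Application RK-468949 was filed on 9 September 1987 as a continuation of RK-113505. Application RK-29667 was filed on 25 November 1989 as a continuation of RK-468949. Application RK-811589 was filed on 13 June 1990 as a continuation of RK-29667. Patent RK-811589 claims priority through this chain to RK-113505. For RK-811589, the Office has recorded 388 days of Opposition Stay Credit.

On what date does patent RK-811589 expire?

August 12, 2011

Earliest priority filing: 20 July 1986.
Base term: 20 July 1986 + 24 years → 20 July 2010.
Opposition Stay Credit: +388 days → 12 August 2011.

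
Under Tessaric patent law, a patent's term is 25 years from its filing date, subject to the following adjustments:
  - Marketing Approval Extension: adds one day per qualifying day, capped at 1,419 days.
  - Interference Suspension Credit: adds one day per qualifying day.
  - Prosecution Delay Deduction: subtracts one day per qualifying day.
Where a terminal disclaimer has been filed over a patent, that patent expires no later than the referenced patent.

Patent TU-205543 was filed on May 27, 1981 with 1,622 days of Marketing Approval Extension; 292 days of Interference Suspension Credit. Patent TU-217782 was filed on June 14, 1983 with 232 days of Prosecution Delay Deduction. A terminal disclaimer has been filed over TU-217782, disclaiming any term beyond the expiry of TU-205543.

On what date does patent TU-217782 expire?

Natural term of TU-217782:
  Base: filing + 25 years → 14 June 2008.
  Prosecution Delay Deduction: −232 days → 26 October 2007.
Expiry of referenced patent TU-205543:
  Base: filing + 25 years → 27 May 2006.
  Marketing Approval Extension: 1622 days claimed exceeds the 1419-day cap, so +1419 days → 15 April 2010.
  Interference Suspension Credit: +292 days → 1 February 2011.
Terminal disclaimer: TU-217782 expires on the earlier of 26 October 2007 and 1 February 2011.

October 26, 2007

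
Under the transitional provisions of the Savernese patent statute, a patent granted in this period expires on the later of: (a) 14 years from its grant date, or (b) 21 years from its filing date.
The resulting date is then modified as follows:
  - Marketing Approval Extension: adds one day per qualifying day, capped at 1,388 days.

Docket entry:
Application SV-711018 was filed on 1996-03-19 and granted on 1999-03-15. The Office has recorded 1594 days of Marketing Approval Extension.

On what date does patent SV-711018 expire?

(a) grant + 14 years → 15 March 2013.
(b) filing + 21 years → 19 March 2017.
Later of the two: 19 March 2017.
Marketing Approval Extension: 1594 days claimed exceeds the 1388-day cap, so +1388 days → 5 January 2021.

January 5, 2021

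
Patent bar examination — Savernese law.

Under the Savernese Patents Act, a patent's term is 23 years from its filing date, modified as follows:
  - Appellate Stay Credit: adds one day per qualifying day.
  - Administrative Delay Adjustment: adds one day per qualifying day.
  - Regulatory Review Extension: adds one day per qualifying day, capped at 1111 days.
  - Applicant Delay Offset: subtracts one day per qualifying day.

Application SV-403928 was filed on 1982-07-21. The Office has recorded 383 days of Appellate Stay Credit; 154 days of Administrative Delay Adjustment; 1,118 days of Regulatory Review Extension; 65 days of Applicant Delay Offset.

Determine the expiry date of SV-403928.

2009-11-20

Base term: filing date + 23 years → 21 July 2005.
Appellate Stay Credit: +383 days → 8 August 2006.
Administrative Delay Adjustment: +154 days → 9 January 2007.
Regulatory Review Extension: 1118 days claimed exceeds the 1111-day cap, so +1111 days → 24 January 2010.
Applicant Delay Offset: −65 days → 20 November 2009.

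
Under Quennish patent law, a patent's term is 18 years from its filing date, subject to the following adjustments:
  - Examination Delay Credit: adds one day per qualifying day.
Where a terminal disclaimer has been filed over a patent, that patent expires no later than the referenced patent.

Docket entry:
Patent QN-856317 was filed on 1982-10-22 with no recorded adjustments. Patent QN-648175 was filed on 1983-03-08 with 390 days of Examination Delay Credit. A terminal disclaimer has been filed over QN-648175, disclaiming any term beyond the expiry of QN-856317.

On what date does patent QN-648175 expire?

October 22, 2000

Natural term of QN-648175:
  Base: filing + 18 years → 8 March 2001.
  Examination Delay Credit: +390 days → 2 April 2002.
Expiry of referenced patent QN-856317:
  Base: filing + 18 years → 22 October 2000.
Terminal disclaimer: QN-648175 expires on the earlier of 2 April 2002 and 22 October 2000.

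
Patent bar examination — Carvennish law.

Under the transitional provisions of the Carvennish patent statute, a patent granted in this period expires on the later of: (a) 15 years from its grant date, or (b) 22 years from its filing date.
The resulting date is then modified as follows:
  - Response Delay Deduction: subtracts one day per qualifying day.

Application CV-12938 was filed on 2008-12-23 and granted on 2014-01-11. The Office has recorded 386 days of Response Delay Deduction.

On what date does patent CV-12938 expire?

(a) grant + 15 years → 11 January 2029.
(b) filing + 22 years → 23 December 2030.
Later of the two: 23 December 2030.
Response Delay Deduction: −386 days → 2 December 2029.

December 2, 2029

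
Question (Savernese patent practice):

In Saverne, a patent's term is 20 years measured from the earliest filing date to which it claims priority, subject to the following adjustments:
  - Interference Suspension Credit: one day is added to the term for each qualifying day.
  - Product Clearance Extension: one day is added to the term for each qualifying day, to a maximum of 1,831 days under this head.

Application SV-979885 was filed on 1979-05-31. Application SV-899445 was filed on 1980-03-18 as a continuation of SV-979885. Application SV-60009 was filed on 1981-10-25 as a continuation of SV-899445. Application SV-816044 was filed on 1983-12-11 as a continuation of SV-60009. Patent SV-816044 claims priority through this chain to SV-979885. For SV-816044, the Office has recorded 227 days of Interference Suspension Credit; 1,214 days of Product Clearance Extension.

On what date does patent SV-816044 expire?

2003-05-11

Earliest priority filing: 31 May 1979.
Base term: 31 May 1979 + 20 years → 31 May 1999.
Interference Suspension Credit: +227 days → 13 January 2000.
Product Clearance Extension: 1214 days (within the 1831-day cap) → +1214 days → 11 May 2003.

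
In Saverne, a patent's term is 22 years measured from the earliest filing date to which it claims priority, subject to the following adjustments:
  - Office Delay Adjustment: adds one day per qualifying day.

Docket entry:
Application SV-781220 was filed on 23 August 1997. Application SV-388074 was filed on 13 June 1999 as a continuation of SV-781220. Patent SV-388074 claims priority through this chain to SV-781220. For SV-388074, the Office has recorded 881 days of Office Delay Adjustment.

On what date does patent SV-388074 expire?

2022-01-20

Earliest priority filing: 23 August 1997.
Base term: 23 August 1997 + 22 years → 23 August 2019.
Office Delay Adjustment: +881 days → 20 January 2022.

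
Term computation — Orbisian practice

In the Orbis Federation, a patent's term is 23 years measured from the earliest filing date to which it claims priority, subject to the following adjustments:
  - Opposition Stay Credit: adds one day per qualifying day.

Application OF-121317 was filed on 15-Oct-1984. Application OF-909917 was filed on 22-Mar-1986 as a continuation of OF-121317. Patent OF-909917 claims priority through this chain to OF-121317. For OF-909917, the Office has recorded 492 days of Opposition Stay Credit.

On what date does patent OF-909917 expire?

Earliest priority filing: 15 October 1984.
Base term: 15 October 1984 + 23 years → 15 October 2007.
Opposition Stay Credit: +492 days → 18 February 2009.

2009-02-18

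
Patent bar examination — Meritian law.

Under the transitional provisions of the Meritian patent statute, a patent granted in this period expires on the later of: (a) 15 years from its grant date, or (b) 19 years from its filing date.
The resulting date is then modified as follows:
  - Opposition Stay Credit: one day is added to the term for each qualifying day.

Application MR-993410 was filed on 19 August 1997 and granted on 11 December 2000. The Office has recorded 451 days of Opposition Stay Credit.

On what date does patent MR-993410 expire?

(a) grant + 15 years → 11 December 2015.
(b) filing + 19 years → 19 August 2016.
Later of the two: 19 August 2016.
Opposition Stay Credit: +451 days → 13 November 2017.

November 13, 2017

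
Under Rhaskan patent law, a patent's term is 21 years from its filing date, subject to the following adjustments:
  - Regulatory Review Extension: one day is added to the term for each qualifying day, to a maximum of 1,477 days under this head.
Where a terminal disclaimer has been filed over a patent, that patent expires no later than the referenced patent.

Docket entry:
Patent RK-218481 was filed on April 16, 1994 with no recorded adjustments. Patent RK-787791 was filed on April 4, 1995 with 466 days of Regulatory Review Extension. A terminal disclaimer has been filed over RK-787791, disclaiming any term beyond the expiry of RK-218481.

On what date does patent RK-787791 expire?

Natural term of RK-787791:
  Base: filing + 21 years → 4 April 2016.
  Regulatory Review Extension: 466 days (within the 1477-day cap) → +466 days → 14 July 2017.
Expiry of referenced patent RK-218481:
  Base: filing + 21 years → 16 April 2015.
Terminal disclaimer: RK-787791 expires on the earlier of 14 July 2017 and 16 April 2015.

2015-04-16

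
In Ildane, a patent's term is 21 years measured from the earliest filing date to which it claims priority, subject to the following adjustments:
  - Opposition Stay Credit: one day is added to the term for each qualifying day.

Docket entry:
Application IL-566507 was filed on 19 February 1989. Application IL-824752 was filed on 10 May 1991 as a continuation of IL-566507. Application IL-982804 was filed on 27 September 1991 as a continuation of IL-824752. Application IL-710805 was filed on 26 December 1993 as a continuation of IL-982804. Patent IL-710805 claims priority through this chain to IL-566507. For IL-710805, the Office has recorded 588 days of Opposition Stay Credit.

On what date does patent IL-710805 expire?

September 30, 2011

Earliest priority filing: 19 February 1989.
Base term: 19 February 1989 + 21 years → 19 February 2010.
Opposition Stay Credit: +588 days → 30 September 2011.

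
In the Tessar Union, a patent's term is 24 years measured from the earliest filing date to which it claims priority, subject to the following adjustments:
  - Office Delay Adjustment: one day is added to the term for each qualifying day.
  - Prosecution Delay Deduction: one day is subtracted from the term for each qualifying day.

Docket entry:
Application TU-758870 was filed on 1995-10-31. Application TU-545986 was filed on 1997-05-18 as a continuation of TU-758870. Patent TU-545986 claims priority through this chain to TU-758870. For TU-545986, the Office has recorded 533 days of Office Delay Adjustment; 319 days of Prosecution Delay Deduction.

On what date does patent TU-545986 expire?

Earliest priority filing: 31 October 1995.
Base term: 31 October 1995 + 24 years → 31 October 2019.
Office Delay Adjustment: +533 days → 16 April 2021.
Prosecution Delay Deduction: −319 days → 1 June 2020.

2020-06-01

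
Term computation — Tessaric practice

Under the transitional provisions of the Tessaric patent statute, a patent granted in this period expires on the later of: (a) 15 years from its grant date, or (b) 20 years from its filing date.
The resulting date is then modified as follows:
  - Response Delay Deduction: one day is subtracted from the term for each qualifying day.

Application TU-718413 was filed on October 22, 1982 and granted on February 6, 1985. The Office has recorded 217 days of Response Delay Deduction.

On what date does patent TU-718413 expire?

(a) grant + 15 years → 6 February 2000.
(b) filing + 20 years → 22 October 2002.
Later of the two: 22 October 2002.
Response Delay Deduction: −217 days → 19 March 2002.

March 19, 2002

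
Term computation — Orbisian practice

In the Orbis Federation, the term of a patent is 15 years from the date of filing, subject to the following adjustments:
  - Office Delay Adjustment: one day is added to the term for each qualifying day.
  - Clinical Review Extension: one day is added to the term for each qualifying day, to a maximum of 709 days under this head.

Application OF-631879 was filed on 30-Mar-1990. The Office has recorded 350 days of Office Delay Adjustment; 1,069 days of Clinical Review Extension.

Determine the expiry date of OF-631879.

Base term: filing date + 15 years → 30 March 2005.
Office Delay Adjustment: +350 days → 15 March 2006.
Clinical Review Extension: 1069 days claimed exceeds the 709-day cap, so +709 days → 22 February 2008.

2008-02-22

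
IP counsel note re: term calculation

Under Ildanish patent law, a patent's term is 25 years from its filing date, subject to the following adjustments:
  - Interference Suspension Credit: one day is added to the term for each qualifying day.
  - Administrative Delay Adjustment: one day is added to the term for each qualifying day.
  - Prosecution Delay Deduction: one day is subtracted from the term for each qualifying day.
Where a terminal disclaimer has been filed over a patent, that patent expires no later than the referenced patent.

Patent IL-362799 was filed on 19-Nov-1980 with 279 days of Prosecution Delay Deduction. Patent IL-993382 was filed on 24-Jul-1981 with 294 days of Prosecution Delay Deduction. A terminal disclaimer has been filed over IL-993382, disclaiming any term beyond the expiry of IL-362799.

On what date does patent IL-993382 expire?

Natural term of IL-993382:
  Base: filing + 25 years → 24 July 2006.
  Prosecution Delay Deduction: −294 days → 3 October 2005.
Expiry of referenced patent IL-362799:
  Base: filing + 25 years → 19 November 2005.
  Prosecution Delay Deduction: −279 days → 13 February 2005.
Terminal disclaimer: IL-993382 expires on the earlier of 3 October 2005 and 13 February 2005.

2005-02-13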